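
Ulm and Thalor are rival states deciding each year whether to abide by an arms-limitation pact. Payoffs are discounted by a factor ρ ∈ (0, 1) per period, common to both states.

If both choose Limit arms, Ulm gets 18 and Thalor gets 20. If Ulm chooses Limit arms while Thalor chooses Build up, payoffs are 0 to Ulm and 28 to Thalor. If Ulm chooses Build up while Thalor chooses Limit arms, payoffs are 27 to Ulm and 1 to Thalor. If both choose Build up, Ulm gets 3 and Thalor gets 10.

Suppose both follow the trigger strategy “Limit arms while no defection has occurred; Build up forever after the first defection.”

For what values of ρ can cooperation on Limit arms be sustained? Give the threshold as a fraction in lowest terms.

Ulm: cooperation gives 18 each period; deviation gives 27 once then 3 forever.
  18/(1−ρ) ≥ 27 + 3ρ/(1−ρ) ⇒ ρ ≥ 9/24 = 3/8.
Thalor: cooperation gives 20 each period; deviation gives 28 once then 10 forever.
  ρ ≥ 8/18 = 4/9.
Both must hold, so the binding constraint is Thalor's: ρ ≥ 4/9.

4/9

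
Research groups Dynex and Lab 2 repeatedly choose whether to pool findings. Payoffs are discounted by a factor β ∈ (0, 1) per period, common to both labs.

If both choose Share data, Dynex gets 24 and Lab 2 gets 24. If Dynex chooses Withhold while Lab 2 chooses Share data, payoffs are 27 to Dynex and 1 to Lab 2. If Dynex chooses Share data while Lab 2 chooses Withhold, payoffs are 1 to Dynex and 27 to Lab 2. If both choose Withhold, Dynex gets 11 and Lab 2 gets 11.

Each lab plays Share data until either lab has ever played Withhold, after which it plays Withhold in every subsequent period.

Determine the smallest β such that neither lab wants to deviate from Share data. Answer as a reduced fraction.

Cooperation forever yields 24 each period: 24/(1−β).
Deviating yields 27 once, then 11 forever: 27 + 11β/(1−β).
No profitable deviation requires 24/(1−β) ≥ 27 + 11β/(1−β).
Multiplying by (1−β): 24 ≥ 27(1−β) + 11β = 27 − 16β.
So 16β ≥ 3, i.e. β ≥ 3/16.

3/16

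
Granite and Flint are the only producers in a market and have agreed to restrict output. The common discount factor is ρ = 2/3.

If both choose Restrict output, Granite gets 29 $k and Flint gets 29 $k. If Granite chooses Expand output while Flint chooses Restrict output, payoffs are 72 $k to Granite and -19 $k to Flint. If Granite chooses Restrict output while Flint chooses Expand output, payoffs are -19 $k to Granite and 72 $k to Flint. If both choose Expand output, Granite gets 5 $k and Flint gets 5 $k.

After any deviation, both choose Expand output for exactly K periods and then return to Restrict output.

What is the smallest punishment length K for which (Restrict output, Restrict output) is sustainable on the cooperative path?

Need Σ_{k=1}^{K} ρ^k ≥ (72−29)/(29−5) = 1.7917 at ρ = 2/3.
At K = 5 the sum is 1.7366 < 1.7917; at K = 6 it is 1.8244 ≥ 1.7917.
So the minimum punishment length is K = 6.

6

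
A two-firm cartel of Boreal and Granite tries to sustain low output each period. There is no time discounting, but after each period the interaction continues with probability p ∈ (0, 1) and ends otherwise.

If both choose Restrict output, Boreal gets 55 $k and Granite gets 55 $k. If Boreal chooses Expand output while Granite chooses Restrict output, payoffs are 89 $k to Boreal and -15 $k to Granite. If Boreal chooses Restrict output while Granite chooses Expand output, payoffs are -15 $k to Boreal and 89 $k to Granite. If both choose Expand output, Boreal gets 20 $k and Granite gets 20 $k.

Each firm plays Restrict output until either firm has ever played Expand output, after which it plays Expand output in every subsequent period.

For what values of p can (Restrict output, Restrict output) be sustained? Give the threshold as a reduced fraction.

Expected cooperation value is 55 + p·55 + p²·55 + … = 55/(1−p); deviation gives 89 + p·20/(1−p).
55 ≥ 89(1−p) + 20p ⇒ 69p ≥ 34 ⇒ p ≥ 34/69.

34/69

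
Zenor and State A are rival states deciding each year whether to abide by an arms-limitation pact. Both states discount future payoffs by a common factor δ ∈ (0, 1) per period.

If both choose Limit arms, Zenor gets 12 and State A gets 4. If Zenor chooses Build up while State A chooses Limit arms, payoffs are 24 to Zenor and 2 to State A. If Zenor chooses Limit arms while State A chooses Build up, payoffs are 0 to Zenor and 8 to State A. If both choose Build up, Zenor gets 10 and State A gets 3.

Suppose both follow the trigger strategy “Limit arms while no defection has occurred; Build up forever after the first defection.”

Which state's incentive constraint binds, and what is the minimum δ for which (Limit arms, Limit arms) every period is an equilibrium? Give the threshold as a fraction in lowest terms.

Zenor; δ ≥ 6/7

Zenor's threshold: (24−12)/(24−10) = 6/7.
State A's threshold: (8−4)/(8−3) = 4/5.
6/7 > 4/5, so Zenor binds and δ* = 6/7.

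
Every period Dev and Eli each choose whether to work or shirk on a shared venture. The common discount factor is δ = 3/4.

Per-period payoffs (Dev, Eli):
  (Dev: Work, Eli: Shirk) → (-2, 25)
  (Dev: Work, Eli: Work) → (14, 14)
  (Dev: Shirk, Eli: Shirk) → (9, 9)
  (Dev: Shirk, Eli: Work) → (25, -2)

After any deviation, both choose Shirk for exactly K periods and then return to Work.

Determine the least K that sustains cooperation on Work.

5

Need Σ_{k=1}^{K} δ^k ≥ (25−14)/(14−9) = 2.2000 at δ = 3/4.
At K = 4 the sum is 2.0508 < 2.2000; at K = 5 it is 2.2881 ≥ 2.2000.
So the minimum punishment length is K = 5.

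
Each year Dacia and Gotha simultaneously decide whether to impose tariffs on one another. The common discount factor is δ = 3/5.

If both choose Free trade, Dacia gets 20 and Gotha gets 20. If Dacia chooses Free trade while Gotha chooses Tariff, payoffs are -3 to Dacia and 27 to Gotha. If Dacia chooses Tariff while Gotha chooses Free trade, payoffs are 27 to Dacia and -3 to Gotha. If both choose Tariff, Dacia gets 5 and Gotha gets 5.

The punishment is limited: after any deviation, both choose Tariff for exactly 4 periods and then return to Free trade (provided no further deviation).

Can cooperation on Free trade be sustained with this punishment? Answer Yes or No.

A one-shot deviation gives 27 now, then 5 for 4 periods, then back to 20.
Gain from deviating: (27−20) today; loss: (20−5) in each of the next 4 periods.
No-deviation condition: (20−5)(δ+…+δ^4) ≥ 27−20, i.e. δ+…+δ^4 ≥ 7/15.
At δ = 3/5: δ+…+δ^4 = 1.3056 ≥ 0.4667.
So cooperation is sustainable.

Yes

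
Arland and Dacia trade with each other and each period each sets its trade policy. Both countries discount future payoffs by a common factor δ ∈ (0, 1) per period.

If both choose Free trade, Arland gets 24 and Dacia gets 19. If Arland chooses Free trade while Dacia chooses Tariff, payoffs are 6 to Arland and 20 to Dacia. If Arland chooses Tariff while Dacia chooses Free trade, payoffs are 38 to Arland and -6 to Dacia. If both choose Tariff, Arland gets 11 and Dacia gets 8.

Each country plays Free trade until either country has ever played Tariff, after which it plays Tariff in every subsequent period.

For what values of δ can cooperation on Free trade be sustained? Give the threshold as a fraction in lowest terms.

For Arland: deviation gain 38−24 = 14, per-period punishment loss 24−11 = 13. IC gives δ ≥ 14/27.
For Dacia: gain 1, loss 11 per period, so δ ≥ 1/12.
The tighter constraint is Arland's, so cooperation needs δ ≥ 14/27.

14/27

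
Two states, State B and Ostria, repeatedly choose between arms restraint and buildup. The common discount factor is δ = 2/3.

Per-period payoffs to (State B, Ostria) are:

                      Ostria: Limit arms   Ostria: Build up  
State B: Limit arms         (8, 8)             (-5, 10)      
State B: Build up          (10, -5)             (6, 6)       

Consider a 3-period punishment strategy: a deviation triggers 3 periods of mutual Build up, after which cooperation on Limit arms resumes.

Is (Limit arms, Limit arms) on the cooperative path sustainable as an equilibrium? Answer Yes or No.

IC: δ+…+δ^3 ≥ (10−8)/(8−6) = 1.
At δ = 2/3: partial sum = 1.4074 ≥ 1.0000. Cooperation sustainable.

Yes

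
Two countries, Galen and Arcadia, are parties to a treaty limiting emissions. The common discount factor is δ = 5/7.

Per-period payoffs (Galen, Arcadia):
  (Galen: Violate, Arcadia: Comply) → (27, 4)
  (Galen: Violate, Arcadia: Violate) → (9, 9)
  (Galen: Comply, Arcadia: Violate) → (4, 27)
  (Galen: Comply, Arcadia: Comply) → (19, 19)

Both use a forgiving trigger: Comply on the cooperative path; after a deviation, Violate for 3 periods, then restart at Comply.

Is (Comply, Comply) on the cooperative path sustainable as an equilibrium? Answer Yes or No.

Comparing payoff streams over the 4 periods until play realigns: cooperate → 19(1+δ+…+δ^3); deviate → 27 + 9(δ+…+δ^3).
Cooperation is sustained iff (19−9)(δ+…+δ^3) ≥ 27−19.
δ+…+δ^3 = 5/7·(1−(5/7)^3)/(1−5/7) = 1.5889, and (27−19)/(19−9) = 0.8000.
1.5889 ≥ 0.8000, so cooperation is sustainable.

Yes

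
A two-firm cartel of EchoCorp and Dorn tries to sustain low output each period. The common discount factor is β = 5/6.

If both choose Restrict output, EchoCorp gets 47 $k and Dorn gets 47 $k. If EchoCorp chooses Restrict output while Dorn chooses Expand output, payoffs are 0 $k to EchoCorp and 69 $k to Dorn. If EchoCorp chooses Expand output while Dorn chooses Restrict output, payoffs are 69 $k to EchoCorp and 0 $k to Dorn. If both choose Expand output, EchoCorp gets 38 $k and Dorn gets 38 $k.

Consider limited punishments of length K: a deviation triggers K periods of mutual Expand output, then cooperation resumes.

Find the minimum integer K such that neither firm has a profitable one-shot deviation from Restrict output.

4

IC: β(1−β^K)/(1−β) ≥ (69−47)/(47−38) = 22/9.
With β = 5/6: need 1 − β^K ≥ 22/9·(1−5/6)/(5/6), i.e. β^K ≤ 0.5111.
Since (5/6)^3 = 0.5787 and (5/6)^4 = 0.4823, the smallest such K is 4.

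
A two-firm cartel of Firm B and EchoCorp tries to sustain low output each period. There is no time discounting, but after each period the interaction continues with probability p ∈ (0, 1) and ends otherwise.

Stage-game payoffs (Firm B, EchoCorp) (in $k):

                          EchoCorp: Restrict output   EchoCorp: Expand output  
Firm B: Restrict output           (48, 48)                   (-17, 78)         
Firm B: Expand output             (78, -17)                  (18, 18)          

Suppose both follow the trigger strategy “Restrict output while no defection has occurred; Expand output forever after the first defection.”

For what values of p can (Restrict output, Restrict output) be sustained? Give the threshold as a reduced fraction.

With no time discounting, the continuation probability p plays the role of the discount factor.
Grim-trigger IC: 48/(1−p) ≥ 78 + 18p/(1−p) ⇒ p ≥ (78−48)/(78−18) = 1/2.

1/2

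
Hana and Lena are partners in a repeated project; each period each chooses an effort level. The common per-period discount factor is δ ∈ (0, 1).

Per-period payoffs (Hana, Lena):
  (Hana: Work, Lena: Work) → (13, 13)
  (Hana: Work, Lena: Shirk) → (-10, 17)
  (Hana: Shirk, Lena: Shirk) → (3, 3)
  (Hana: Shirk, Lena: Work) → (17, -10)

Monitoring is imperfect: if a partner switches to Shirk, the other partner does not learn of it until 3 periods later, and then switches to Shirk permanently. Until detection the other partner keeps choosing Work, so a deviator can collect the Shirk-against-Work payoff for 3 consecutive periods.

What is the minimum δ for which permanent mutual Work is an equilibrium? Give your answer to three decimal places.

0.659

The best deviation is to choose Shirk for all 3 undetected periods, earning 17 each, then 3 forever once detected.
Deviation value: 17(1−δ^3)/(1−δ) + 3δ^3/(1−δ); cooperation value: 13/(1−δ).
IC: 13 ≥ 17(1−δ^3) + 3δ^3 = 17 − 14δ^3.
So δ^3 ≥ 4/14 = 2/7, giving δ ≥ (2/7)^(1/3) ≈ 0.659.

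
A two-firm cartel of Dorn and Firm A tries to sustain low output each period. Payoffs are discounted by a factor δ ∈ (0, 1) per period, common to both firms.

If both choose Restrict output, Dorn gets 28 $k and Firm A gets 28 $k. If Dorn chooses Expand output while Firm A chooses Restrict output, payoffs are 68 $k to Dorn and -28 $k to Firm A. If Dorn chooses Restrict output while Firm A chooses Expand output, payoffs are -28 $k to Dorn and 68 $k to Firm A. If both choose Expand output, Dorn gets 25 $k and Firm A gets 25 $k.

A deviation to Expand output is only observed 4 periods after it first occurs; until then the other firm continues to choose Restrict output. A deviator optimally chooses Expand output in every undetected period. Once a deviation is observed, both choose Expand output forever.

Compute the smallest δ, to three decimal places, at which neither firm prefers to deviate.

0.982

Deviating for the 4 undetected periods gains 68−28 = 40 per period over cooperation, then loses 28−25 = 3 per period forever once punishment starts.
Gain: 40(1 + δ + … + δ^3); loss: 3·δ^4/(1−δ).
No profitable deviation ⇔ 40(1−δ^4) ≤ 3·δ^4, i.e. δ^4 ≥ 40/(40+3) = 40/43.
Hence δ ≥ (40/43)^(1/4) ≈ 0.982.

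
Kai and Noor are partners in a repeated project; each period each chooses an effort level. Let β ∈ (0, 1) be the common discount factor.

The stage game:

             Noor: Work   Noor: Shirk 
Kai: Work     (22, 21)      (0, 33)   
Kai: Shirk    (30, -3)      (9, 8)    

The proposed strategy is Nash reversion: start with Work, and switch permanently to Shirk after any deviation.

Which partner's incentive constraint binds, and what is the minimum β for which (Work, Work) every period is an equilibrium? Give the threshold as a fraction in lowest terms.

Kai: cooperation gives 22 each period; deviation gives 30 once then 9 forever.
  22/(1−β) ≥ 30 + 9β/(1−β) ⇒ β ≥ 8/21.
Noor: cooperation gives 21 each period; deviation gives 33 once then 8 forever.
  β ≥ 12/25.
Both must hold, so the binding constraint is Noor's: β ≥ 12/25.

Noor; β ≥ 12/25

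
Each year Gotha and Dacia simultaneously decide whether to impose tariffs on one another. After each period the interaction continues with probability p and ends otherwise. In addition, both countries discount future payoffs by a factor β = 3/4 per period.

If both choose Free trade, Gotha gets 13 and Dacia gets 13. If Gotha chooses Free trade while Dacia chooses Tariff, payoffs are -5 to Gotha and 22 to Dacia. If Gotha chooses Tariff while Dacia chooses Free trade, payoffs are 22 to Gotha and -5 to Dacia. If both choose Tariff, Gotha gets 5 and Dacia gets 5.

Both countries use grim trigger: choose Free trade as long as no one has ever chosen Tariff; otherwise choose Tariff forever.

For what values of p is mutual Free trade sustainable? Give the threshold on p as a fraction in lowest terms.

Expected continuation weight on next period's payoff is β·p = 3/4·p, which plays the role of the discount factor.
Cooperation requires 3/4·p ≥ (22−13)/(22−5) = 9/17, hence p ≥ 12/17.

12/17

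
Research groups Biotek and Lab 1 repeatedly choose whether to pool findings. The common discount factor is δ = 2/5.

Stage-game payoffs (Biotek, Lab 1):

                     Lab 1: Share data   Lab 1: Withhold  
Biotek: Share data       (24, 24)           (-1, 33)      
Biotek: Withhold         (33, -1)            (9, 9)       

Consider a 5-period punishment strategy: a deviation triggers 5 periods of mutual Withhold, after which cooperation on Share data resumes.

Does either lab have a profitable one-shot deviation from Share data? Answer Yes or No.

A one-shot deviation gives 33 now, then 9 for 5 periods, then back to 24.
Gain from deviating: (33−24) today; loss: (24−9) in each of the next 5 periods.
No-deviation condition: (24−9)(δ+…+δ^5) ≥ 33−24, i.e. δ+…+δ^5 ≥ 3/5.
At δ = 2/5: δ+…+δ^5 = 0.6598 ≥ 0.6000.
So cooperation is sustainable.

No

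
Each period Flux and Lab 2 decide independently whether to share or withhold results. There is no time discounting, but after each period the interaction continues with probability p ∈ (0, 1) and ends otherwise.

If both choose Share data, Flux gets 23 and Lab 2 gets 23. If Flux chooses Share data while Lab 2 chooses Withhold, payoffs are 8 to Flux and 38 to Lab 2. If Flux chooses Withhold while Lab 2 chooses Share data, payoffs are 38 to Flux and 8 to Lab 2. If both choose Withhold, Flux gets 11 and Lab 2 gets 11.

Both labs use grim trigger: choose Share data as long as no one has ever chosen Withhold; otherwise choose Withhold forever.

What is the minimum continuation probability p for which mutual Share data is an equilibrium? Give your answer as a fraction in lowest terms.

5/9

With no time discounting, the continuation probability p plays the role of the discount factor.
Grim-trigger IC: 23/(1−p) ≥ 38 + 11p/(1−p) ⇒ p ≥ (38−23)/(38−11) = 5/9.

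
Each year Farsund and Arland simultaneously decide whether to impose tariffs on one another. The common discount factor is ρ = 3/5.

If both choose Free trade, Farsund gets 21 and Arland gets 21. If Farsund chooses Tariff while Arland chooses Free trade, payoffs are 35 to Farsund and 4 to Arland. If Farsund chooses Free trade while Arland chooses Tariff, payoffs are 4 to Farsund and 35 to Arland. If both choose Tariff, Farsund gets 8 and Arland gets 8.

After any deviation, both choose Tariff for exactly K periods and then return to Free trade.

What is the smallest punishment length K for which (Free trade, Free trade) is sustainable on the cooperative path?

3

Need Σ_{k=1}^{K} ρ^k ≥ (35−21)/(21−8) = 1.0769 at ρ = 3/5.
At K = 2 the sum is 0.9600 < 1.0769; at K = 3 it is 1.1760 ≥ 1.0769.
So the minimum punishment length is K = 3.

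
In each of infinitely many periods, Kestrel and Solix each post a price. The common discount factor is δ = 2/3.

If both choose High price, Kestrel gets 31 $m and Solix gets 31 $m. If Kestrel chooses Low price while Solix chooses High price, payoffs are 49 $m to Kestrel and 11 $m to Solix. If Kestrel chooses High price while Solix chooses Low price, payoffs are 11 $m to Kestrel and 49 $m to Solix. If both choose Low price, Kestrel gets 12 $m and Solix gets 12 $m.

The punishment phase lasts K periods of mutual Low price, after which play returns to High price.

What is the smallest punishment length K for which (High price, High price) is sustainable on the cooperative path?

No profitable deviation requires (31−12)(δ+…+δ^K) ≥ 49−31, i.e. δ+…+δ^K ≥ 18/19 ≈ 0.9474.
With δ = 2/3, the partial sums are K=1: 0.6667, K=2: 1.1111.
K = 2 is the first length at which the sum reaches 0.9474.

2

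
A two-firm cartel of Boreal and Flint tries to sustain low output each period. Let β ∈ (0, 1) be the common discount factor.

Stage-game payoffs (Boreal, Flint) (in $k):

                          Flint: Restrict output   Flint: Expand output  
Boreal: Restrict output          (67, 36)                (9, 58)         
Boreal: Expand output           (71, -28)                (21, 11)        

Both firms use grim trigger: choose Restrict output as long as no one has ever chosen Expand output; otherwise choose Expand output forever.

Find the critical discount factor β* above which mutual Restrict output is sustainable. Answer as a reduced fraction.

Boreal: cooperation gives 67 each period; deviation gives 71 once then 21 forever.
  67/(1−β) ≥ 71 + 21β/(1−β) ⇒ β ≥ 4/50 = 2/25.
Flint: cooperation gives 36 each period; deviation gives 58 once then 11 forever.
  β ≥ 22/47.
Both must hold, so the binding constraint is Flint's: β ≥ 22/47.

22/47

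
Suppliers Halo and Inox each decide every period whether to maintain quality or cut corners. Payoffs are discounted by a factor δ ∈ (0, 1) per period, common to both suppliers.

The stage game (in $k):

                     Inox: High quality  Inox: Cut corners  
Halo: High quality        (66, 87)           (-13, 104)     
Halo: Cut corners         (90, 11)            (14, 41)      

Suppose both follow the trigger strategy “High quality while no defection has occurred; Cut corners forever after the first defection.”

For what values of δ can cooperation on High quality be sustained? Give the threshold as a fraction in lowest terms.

6/19

Halo: cooperation gives 66 each period; deviation gives 90 once then 14 forever.
  66/(1−δ) ≥ 90 + 14δ/(1−δ) ⇒ δ ≥ 24/76 = 6/19.
Inox: cooperation gives 87 each period; deviation gives 104 once then 41 forever.
  δ ≥ 17/63.
Both must hold, so the binding constraint is Halo's: δ ≥ 6/19.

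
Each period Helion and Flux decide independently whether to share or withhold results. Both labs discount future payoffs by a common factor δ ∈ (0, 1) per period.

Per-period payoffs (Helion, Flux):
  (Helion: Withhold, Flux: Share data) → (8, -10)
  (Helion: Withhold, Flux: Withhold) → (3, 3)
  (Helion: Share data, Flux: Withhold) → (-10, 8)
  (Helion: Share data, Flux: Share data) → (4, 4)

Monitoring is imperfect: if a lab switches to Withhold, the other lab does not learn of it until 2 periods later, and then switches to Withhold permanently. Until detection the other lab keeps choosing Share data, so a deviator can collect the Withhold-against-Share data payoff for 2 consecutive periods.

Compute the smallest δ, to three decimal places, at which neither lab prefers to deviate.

0.894

A deviator earns 8 for 2 periods, then 3 forever; cooperating earns 4 forever. Multiplying the IC by (1−δ):
4 ≥ 8(1−δ^2) + 3δ^2, so 5·δ^2 ≥ 4 and δ^2 ≥ 4/5.
δ ≥ (4/5)^(1/2) ≈ 0.894.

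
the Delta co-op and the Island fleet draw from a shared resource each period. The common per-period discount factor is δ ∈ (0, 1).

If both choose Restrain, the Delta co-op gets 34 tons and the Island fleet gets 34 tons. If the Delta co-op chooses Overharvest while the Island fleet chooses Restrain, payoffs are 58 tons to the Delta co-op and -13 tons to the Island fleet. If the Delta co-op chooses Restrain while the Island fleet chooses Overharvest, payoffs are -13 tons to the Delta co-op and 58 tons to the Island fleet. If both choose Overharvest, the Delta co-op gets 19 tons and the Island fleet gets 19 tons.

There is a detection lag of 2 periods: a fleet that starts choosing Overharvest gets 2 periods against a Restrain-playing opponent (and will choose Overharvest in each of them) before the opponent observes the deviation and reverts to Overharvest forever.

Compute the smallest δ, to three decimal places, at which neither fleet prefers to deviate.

Deviating for the 2 undetected periods gains 58−34 = 24 per period over cooperation, then loses 34−19 = 15 per period forever once punishment starts.
Gain: 24(1 + δ + … + δ^1); loss: 15·δ^2/(1−δ).
No profitable deviation ⇔ 24(1−δ^2) ≤ 15·δ^2, i.e. δ^2 ≥ 24/(24+15) = 8/13.
Hence δ ≥ (8/13)^(1/2) ≈ 0.784.

0.784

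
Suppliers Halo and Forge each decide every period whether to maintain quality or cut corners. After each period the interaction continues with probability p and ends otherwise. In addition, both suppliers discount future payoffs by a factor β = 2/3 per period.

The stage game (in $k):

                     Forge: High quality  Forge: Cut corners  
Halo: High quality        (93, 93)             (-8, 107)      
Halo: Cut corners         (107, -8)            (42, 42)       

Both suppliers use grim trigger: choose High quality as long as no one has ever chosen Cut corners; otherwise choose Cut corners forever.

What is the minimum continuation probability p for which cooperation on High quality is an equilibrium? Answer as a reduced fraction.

21/65

With continuation probability p and discount β, the effective per-period discount factor is βp.
Grim-trigger IC: βp ≥ (107−93)/(107−42) = 14/65.
So p ≥ (14/65)/(2/3) = 21/65.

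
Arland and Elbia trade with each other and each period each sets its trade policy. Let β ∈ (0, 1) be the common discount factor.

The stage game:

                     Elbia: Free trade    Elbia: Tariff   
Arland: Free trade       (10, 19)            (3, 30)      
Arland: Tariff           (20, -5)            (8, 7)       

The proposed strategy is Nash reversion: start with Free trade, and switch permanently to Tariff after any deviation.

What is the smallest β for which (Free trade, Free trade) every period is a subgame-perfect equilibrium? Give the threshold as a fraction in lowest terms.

Arland's threshold: (20−10)/(20−8) = 5/6.
Elbia's threshold: (30−19)/(30−7) = 11/23.
5/6 > 11/23, so Arland binds and β* = 5/6.

5/6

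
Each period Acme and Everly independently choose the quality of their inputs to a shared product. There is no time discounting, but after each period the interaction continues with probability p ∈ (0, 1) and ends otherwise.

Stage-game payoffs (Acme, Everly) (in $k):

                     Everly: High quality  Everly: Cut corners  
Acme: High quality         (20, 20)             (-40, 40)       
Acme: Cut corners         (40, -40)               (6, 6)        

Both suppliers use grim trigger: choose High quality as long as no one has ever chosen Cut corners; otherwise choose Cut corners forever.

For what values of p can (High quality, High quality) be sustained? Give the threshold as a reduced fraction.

10/17

With no time discounting, the continuation probability p plays the role of the discount factor.
Grim-trigger IC: 20/(1−p) ≥ 40 + 6p/(1−p) ⇒ p ≥ (40−20)/(40−6) = 10/17.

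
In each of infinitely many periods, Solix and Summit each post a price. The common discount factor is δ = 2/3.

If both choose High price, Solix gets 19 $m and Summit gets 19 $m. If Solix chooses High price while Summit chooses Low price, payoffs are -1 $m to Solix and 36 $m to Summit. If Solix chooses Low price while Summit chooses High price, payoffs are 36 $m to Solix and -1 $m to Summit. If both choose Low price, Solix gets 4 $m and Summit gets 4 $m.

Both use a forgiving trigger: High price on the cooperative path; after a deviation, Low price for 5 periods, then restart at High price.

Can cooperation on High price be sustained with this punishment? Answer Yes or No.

Yes

A one-shot deviation gives 36 now, then 4 for 5 periods, then back to 19.
Gain from deviating: (36−19) today; loss: (19−4) in each of the next 5 periods.
No-deviation condition: (19−4)(δ+…+δ^5) ≥ 36−19, i.e. δ+…+δ^5 ≥ 17/15.
At δ = 2/3: δ+…+δ^5 = 1.7366 ≥ 1.1333.
So cooperation is sustainable.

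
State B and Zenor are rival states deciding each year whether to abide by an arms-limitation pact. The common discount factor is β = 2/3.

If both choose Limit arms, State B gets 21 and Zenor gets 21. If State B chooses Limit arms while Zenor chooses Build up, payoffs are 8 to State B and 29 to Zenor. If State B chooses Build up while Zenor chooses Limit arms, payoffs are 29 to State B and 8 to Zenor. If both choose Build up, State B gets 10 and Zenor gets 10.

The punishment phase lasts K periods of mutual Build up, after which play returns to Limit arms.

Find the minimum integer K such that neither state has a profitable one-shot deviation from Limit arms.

2

IC: β(1−β^K)/(1−β) ≥ (29−21)/(21−10) = 8/11.
With β = 2/3: need 1 − β^K ≥ 8/11·(1−2/3)/(2/3), i.e. β^K ≤ 0.6364.
Since (2/3)^1 = 0.6667 and (2/3)^2 = 0.4444, the smallest such K is 2.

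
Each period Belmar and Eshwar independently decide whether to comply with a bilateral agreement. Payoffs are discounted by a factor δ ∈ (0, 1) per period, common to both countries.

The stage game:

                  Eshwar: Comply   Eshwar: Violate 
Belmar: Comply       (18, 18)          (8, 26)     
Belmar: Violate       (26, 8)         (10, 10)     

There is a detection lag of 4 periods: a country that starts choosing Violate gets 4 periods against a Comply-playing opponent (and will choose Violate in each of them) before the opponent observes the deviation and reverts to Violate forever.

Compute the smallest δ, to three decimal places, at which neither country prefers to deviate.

0.841

The best deviation is to choose Violate for all 4 undetected periods, earning 26 each, then 10 forever once detected.
Deviation value: 26(1−δ^4)/(1−δ) + 10δ^4/(1−δ); cooperation value: 18/(1−δ).
IC: 18 ≥ 26(1−δ^4) + 10δ^4 = 26 − 16δ^4.
So δ^4 ≥ 8/16 = 1/2, giving δ ≥ (1/2)^(1/4) ≈ 0.841.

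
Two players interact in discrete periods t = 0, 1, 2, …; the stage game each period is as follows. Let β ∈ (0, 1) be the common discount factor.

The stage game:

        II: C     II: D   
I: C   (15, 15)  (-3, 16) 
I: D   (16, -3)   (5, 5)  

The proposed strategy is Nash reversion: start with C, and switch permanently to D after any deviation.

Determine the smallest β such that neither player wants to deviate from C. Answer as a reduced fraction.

1/11

Cooperation forever yields 15 each period: 15/(1−β).
Deviating yields 16 once, then 5 forever: 16 + 5β/(1−β).
No profitable deviation requires 15/(1−β) ≥ 16 + 5β/(1−β).
Multiplying by (1−β): 15 ≥ 16(1−β) + 5β = 16 − 11β.
So 11β ≥ 1, i.e. β ≥ 1/11.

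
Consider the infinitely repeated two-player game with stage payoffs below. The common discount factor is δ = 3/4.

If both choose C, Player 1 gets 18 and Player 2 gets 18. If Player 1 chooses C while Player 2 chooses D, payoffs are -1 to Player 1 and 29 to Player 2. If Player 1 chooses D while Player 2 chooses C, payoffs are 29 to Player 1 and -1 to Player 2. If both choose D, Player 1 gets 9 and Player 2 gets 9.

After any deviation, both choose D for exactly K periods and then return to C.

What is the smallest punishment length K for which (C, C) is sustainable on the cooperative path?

IC: δ(1−δ^K)/(1−δ) ≥ (29−18)/(18−9) = 11/9.
With δ = 3/4: need 1 − δ^K ≥ 11/9·(1−3/4)/(3/4), i.e. δ^K ≤ 0.5926.
Since (3/4)^1 = 0.7500 and (3/4)^2 = 0.5625, the smallest such K is 2.

2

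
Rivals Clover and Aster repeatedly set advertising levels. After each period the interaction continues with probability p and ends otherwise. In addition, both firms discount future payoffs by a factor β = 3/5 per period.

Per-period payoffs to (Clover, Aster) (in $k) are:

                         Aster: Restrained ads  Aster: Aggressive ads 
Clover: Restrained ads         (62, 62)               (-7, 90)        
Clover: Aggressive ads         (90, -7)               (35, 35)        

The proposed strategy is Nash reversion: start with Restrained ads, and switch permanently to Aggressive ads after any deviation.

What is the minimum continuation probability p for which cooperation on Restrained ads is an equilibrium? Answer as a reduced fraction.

With continuation probability p and discount β, the effective per-period discount factor is βp.
Grim-trigger IC: βp ≥ (90−62)/(90−35) = 28/55.
So p ≥ (28/55)/(3/5) = 28/33.

28/33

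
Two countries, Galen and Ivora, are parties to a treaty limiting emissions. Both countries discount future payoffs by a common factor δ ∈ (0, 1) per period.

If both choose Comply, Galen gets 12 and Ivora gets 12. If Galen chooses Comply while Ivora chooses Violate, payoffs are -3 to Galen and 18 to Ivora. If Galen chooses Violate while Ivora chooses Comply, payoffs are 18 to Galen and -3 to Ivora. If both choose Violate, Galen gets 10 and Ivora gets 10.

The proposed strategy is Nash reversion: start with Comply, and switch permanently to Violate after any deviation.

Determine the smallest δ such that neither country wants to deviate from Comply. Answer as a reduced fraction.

One-period gain from deviating is 18 − 12 = 6. The loss is 12 − 10 = 2 in every subsequent period, with present value 2·δ/(1−δ).
Deviation is unprofitable when 2·δ/(1−δ) ≥ 6, i.e. δ/(1−δ) ≥ 3.
Equivalently δ ≥ 6/(6+2) = 3/4.

3/4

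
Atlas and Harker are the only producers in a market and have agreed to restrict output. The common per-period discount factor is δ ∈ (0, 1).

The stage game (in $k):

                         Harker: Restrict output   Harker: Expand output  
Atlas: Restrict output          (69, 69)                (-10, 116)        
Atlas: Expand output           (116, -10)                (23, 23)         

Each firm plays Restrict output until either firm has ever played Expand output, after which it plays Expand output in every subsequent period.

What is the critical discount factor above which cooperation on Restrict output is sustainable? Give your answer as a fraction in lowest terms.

69/(1−δ) ≥ 116 + 23δ/(1−δ)
69 ≥ 116 − 93δ
δ ≥ 47/93.

47/93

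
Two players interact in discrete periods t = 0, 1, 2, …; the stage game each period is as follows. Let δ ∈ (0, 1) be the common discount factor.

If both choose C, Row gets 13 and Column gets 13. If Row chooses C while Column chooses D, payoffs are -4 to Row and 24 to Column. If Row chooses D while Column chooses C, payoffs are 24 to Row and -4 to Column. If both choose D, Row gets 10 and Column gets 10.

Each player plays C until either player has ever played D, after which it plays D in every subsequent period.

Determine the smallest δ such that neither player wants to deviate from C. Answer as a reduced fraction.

11/14

Cooperation forever yields 13 each period: 13/(1−δ).
Deviating yields 24 once, then 10 forever: 24 + 10δ/(1−δ).
No profitable deviation requires 13/(1−δ) ≥ 24 + 10δ/(1−δ).
Multiplying by (1−δ): 13 ≥ 24(1−δ) + 10δ = 24 − 14δ.
So 14δ ≥ 11, i.e. δ ≥ 11/14.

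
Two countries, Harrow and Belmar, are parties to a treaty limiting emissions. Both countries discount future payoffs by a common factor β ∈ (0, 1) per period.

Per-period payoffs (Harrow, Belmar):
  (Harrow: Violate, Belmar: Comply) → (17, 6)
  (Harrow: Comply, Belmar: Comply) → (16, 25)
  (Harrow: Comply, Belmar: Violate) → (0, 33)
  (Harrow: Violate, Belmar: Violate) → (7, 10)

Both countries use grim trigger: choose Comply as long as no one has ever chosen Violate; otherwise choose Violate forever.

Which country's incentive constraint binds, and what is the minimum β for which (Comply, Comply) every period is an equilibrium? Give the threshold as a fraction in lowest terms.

Harrow: cooperation gives 16 each period; deviation gives 17 once then 7 forever.
  16/(1−β) ≥ 17 + 7β/(1−β) ⇒ β ≥ 1/10.
Belmar: cooperation gives 25 each period; deviation gives 33 once then 10 forever.
  β ≥ 8/23.
Both must hold, so the binding constraint is Belmar's: β ≥ 8/23.

Belmar; β ≥ 8/23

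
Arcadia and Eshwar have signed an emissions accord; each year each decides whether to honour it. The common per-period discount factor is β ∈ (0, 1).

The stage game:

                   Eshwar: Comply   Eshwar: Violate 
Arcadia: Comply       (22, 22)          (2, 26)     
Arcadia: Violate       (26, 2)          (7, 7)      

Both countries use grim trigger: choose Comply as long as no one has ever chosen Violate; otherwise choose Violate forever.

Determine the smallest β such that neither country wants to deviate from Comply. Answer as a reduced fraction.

4/19

22/(1−β) ≥ 26 + 7β/(1−β)
22 ≥ 26 − 19β
β ≥ 4/19.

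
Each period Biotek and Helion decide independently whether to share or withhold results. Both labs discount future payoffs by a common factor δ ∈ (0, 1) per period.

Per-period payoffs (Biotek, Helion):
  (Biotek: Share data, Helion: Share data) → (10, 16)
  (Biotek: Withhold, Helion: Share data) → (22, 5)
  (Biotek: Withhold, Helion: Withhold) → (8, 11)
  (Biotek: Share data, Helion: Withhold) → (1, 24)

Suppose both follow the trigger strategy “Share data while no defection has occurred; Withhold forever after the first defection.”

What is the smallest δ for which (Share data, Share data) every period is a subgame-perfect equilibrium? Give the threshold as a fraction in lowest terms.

Biotek's threshold: (22−10)/(22−8) = 6/7.
Helion's threshold: (24−16)/(24−11) = 8/13.
6/7 > 8/13, so Biotek binds and δ* = 6/7.

6/7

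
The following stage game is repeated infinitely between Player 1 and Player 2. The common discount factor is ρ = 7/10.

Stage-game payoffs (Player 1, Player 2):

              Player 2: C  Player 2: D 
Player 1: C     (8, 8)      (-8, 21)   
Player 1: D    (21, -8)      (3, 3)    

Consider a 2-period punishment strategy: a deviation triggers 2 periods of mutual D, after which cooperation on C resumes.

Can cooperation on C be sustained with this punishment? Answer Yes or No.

Comparing payoff streams over the 3 periods until play realigns: cooperate → 8(1+ρ+…+ρ^2); deviate → 21 + 3(ρ+…+ρ^2).
Cooperation is sustained iff (8−3)(ρ+…+ρ^2) ≥ 21−8.
ρ+…+ρ^2 = 7/10·(1−(7/10)^2)/(1−7/10) = 1.1900, and (21−8)/(8−3) = 2.6000.
1.1900 < 2.6000, so cooperation is not sustainable.

No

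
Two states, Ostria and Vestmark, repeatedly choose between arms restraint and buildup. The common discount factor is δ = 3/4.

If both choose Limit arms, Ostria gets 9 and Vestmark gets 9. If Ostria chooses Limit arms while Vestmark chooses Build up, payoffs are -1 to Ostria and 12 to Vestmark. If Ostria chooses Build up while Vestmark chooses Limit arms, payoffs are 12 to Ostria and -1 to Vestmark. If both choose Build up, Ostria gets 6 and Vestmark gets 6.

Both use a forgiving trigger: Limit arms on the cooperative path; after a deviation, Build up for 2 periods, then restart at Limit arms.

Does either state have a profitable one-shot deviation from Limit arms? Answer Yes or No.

IC: δ+…+δ^2 ≥ (12−9)/(9−6) = 1.
At δ = 3/4: partial sum = 1.3125 ≥ 1.0000. Cooperation sustainable.

No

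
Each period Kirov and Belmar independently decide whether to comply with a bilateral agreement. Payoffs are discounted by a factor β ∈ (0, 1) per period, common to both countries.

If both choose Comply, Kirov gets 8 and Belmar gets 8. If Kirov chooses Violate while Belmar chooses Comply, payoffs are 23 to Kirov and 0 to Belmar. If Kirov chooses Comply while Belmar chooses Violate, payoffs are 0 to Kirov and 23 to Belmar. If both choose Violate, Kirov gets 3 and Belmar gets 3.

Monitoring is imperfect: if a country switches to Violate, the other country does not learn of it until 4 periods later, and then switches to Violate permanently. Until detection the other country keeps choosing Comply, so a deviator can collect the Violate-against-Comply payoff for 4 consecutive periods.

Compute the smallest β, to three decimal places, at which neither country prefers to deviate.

The best deviation is to choose Violate for all 4 undetected periods, earning 23 each, then 3 forever once detected.
Deviation value: 23(1−β^4)/(1−β) + 3β^4/(1−β); cooperation value: 8/(1−β).
IC: 8 ≥ 23(1−β^4) + 3β^4 = 23 − 20β^4.
So β^4 ≥ 15/20 = 3/4, giving β ≥ (3/4)^(1/4) ≈ 0.931.

0.931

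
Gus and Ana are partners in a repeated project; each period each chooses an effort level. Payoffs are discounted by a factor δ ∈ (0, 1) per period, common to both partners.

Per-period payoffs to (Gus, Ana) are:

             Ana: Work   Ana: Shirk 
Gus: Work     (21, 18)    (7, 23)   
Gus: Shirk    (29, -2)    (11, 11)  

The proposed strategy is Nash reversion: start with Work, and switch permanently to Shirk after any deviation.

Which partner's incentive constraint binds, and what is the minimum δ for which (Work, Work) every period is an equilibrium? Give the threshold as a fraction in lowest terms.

For Gus: deviation gain 29−21 = 8, per-period punishment loss 21−11 = 10. IC gives δ ≥ 8/18 = 4/9.
For Ana: gain 5, loss 7 per period, so δ ≥ 5/12.
The tighter constraint is Gus's, so cooperation needs δ ≥ 4/9.

Gus; δ ≥ 4/9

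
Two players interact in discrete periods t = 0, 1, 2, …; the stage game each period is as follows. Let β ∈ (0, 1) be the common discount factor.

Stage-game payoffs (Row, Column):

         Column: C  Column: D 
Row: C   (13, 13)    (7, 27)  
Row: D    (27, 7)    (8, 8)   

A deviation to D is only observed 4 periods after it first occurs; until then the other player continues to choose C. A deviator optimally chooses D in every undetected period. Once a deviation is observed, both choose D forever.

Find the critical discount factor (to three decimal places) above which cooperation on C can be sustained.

Deviating for the 4 undetected periods gains 27−13 = 14 per period over cooperation, then loses 13−8 = 5 per period forever once punishment starts.
Gain: 14(1 + β + … + β^3); loss: 5·β^4/(1−β).
No profitable deviation ⇔ 14(1−β^4) ≤ 5·β^4, i.e. β^4 ≥ 14/(14+5) = 14/19.
Hence β ≥ (14/19)^(1/4) ≈ 0.926.

0.926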